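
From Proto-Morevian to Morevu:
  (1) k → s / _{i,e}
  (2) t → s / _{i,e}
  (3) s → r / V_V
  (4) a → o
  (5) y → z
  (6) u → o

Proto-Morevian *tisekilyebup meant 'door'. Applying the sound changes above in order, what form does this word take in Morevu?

sirerilzebop

Morevu: start from *tisekilyebup.
  rule 1 (palatalisation): tisekilyebup → tisesilyebup
  rule 2 (palatalisation): tisesilyebup → sisesilyebup
  rule 3 (rhotacism): sisesilyebup → sirerilyebup
  rule 4: no change — sirerilyebup
  rule 5 (unconditioned shift): sirerilyebup → sirerilzebup
  rule 6 (vowel merger): sirerilzebup → sirerilzebop
  ⇒ Morevu sirerilzebop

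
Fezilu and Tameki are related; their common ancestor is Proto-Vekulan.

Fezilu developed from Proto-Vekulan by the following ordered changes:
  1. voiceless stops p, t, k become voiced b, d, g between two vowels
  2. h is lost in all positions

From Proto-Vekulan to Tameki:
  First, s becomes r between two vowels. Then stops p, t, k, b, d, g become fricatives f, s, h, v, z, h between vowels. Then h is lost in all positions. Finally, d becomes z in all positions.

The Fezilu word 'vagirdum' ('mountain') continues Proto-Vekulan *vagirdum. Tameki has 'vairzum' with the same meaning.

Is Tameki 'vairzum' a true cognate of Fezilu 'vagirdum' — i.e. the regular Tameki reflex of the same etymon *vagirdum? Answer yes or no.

yes

Derive the expected Tameki reflex of *vagirdum:
Tameki: start from *vagirdum.
  rule 1: no change — vagirdum
  rule 2 (intervocalic lenition): vagirdum → vahirdum
  rule 3 (h-loss): vahirdum → vairdum
  rule 4 (unconditioned shift): vairdum → vairzum
  ⇒ Tameki vairzum
Tameki 'vairzum' matches the regular reflex exactly, so the pair is cognate.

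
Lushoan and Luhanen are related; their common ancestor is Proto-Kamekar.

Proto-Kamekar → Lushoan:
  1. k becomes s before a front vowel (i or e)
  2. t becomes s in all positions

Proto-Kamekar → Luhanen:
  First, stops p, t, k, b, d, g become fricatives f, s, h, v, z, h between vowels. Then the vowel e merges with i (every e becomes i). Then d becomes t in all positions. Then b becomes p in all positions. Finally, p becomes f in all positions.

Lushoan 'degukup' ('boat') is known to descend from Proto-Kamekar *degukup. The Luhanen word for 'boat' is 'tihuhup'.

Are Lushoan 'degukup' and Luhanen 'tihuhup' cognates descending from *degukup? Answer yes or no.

no

Derive the expected Luhanen reflex of *degukup:
Luhanen: start from *degukup.
  rule 1 (intervocalic lenition): degukup → dehuhup
  rule 2 (vowel merger): dehuhup → dihuhup
  rule 3 (unconditioned shift): dihuhup → tihuhup
  rule 4: no change — tihuhup
  rule 5 (unconditioned shift): tihuhup → tihuhuf
  ⇒ Luhanen tihuhuf
The regular Luhanen reflex would be 'tihuhuf', but the attested form is 'tihuhup'. The correspondence is irregular, so they are not cognates (the Luhanen form has a different source).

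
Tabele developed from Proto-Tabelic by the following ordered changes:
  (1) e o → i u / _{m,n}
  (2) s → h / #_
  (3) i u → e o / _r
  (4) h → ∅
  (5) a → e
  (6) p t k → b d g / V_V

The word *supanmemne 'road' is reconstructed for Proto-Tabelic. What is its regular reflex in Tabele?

ubenmimne

Tabele: *supanmemne > supanmimne > hupanmimne > upanmimne > upenmimne > ubenmimne  (by pre-nasal raising, debuccalisation, h-loss, vowel merger, intervocalic voicing)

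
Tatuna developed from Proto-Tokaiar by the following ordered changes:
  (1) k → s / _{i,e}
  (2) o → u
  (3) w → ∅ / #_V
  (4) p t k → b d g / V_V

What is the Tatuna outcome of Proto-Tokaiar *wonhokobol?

unhugubul

Tatuna: *wonhokobol > wunhukubul > unhukubul > unhugubul  (by vowel merger, glide loss, intervocalic voicing)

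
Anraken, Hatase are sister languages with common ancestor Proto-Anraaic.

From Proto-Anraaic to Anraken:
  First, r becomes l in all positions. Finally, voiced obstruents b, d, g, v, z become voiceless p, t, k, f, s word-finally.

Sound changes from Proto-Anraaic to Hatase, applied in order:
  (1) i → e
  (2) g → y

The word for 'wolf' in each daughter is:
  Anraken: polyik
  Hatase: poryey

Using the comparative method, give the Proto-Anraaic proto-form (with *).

Position 5: Anraken has i, Hatase has e. Anraken preserves i here (none of its changes turn any other segment into i), so the proto-segment is *i.
Position 3: Anraken has l, Hatase has r. Hatase preserves r here (none of its changes turn any other segment into r), so the proto-segment is *r.
Verify the candidate proto-form against each daughter:
Anraken: *poryig > polyig > polyik  (by unconditioned shift, final devoicing)
Hatase: *poryig
  poryig → poryeg   [vowel merger]
  poryeg → poryey   [unconditioned shift]
  giving Hatase poryey.
Only *poryig yields all of Anraken polyik, Hatase poryey.

*poryig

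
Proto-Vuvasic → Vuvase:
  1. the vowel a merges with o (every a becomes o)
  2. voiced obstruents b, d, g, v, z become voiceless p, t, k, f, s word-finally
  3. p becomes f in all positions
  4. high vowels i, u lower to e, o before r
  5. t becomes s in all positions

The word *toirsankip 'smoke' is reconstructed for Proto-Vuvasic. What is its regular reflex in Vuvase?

soersonkif

Vuvase: *toirsankip
  toirsankip → toirsonkip   [vowel merger]
  toirsonkip (rule 2 does not apply)
  toirsonkip → toirsonkif   [unconditioned shift]
  toirsonkif → toersonkif   [pre-rhotic lowering]
  toersonkif → soersonkif   [unconditioned shift]
  giving Vuvase soersonkif.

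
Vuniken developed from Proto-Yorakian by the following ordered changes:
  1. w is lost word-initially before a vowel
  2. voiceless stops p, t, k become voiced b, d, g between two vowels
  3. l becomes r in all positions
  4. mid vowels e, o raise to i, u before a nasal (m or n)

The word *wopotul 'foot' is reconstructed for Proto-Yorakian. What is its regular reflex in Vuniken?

Vuniken: *wopotul
  wopotul → opotul   [glide loss]
  opotul → obodul   [intervocalic voicing]
  obodul → obodur   [unconditioned shift]
  obodur (rule 4 does not apply)
  giving Vuniken obodur.

obodur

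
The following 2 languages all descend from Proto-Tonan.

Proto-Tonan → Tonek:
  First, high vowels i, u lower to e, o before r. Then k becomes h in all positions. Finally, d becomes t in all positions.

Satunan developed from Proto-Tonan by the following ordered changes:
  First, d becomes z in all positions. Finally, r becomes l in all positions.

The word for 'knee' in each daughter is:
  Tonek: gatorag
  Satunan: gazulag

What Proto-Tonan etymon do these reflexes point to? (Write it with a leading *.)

Position 3: Tonek has t, Satunan has z. Taking the neighbouring segments as reconstructed: Tonek t could go back to *t or *d; Satunan z could go back to *d or *z — the one source consistent with every daughter is *d.
Position 4: Tonek has o, Satunan has u. Satunan preserves u here (none of its changes turn any other segment into u), so the proto-segment is *u.
Position 5: Tonek has r, Satunan has l. Tonek preserves r here (none of its changes turn any other segment into r), so the proto-segment is *r.
Continuing position by position gives *gadurag; check it forward:
Tonek: *gadurag > gadorag > gatorag  (by pre-rhotic lowering, unconditioned shift)
Satunan: start from *gadurag.
  rule 1 (unconditioned shift): gadurag → gazurag
  rule 2 (unconditioned shift): gazurag → gazulag
  ⇒ Satunan gazulag
*gadurag is the unique common source.

*gadurag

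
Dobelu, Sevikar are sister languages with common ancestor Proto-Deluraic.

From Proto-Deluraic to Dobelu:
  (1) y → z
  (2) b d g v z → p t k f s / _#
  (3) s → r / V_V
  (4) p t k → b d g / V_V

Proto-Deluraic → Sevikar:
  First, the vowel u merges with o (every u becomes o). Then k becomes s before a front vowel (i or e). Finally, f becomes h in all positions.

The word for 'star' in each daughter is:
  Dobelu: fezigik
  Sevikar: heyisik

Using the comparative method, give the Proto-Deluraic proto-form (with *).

Position 5: Dobelu has g, Sevikar has s. Taking the neighbouring segments as reconstructed: Dobelu g could go back to *k or *g; Sevikar s could go back to *k or *s — the one source consistent with every daughter is *k.
Position 1: Dobelu has f, Sevikar has h. Taking the neighbouring segments as reconstructed: Dobelu f can only go back to *f; Sevikar h could go back to *f or *h — the one source consistent with every daughter is *f.
Position 3: Dobelu has z, Sevikar has y. Sevikar preserves y here (none of its changes turn any other segment into y), so the proto-segment is *y.
Continuing position by position gives *feyikik; check it forward:
Dobelu: *feyikik > fezikik > fezigik  (by unconditioned shift, intervocalic voicing)
Sevikar: *feyikik
  feyikik (rule 1 does not apply)
  feyikik → feyisik   [palatalisation]
  feyisik → heyisik   [unconditioned shift]
  giving Sevikar heyisik.
No other proto-form is consistent with every reflex, so the reconstruction is *feyikik.

*feyikik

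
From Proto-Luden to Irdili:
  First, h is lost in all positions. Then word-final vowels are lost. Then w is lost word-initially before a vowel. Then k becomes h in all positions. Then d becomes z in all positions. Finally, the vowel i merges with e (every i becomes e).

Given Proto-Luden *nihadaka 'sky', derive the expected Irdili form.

neazah

Irdili: *nihadaka
  nihadaka → niadaka   [h-loss]
  niadaka → niadak   [apocope]
  niadak (rule 3 does not apply)
  niadak → niadah   [unconditioned shift]
  niadah → niazah   [unconditioned shift]
  niazah → neazah   [vowel merger]
  giving Irdili neazah.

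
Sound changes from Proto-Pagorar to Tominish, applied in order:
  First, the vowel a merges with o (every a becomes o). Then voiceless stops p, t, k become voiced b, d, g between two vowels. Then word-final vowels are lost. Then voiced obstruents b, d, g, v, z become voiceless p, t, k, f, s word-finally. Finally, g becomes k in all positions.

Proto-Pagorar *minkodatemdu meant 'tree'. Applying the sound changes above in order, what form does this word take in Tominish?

minkododemt

Tominish: start from *minkodatemdu.
  rule 1 (vowel merger): minkodatemdu → minkodotemdu
  rule 2 (intervocalic voicing): minkodotemdu → minkododemdu
  rule 3 (apocope): minkododemdu → minkododemd
  rule 4 (final devoicing): minkododemd → minkododemt
  rule 5: no change — minkododemt
  ⇒ Tominish minkododemt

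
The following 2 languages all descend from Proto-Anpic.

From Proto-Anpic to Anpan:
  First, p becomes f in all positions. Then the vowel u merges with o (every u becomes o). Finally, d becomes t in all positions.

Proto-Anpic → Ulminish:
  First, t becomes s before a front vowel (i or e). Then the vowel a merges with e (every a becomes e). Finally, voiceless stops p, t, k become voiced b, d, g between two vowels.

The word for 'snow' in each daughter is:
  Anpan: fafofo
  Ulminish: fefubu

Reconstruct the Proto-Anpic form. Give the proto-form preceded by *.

Position 5: Anpan has f, Ulminish has b. Taking the neighbouring segments as reconstructed: Anpan f could go back to *p or *f; Ulminish b could go back to *p or *b — the one source consistent with every daughter is *p.
Position 4: Anpan has o, Ulminish has u. Ulminish preserves u here (none of its changes turn any other segment into u), so the proto-segment is *u.
This points to *fafupu. Verify forward in each daughter:
Anpan: start from *fafupu.
  rule 1 (unconditioned shift): fafupu → fafufu
  rule 2 (vowel merger): fafufu → fafofo
  rule 3: no change — fafofo
  ⇒ Anpan fafofo
Ulminish: start from *fafupu.
  rule 1: no change — fafupu
  rule 2 (vowel merger): fafupu → fefupu
  rule 3 (intervocalic voicing): fefupu → fefubu
  ⇒ Ulminish fefubu
Only *fafupu yields all of Anpan fafofo, Ulminish fefubu.

*fafupu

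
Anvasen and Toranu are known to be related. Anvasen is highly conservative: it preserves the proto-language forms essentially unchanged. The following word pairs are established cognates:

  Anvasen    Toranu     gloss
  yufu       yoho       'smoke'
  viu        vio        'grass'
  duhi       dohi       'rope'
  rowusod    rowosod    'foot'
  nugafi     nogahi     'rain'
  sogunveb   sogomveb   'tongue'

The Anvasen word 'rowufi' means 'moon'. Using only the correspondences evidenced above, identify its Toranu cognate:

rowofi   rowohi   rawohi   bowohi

yufu ~ yoho — Anvasen u corresponds to Toranu o after a consonant, before a labial obstruent.
nugafi ~ nogahi — Anvasen f corresponds to Toranu h between vowels (before a front vowel).
Applying these to Anvasen 'rowufi':
  rowufi → rowofi   (u→o after a consonant, before a labial obstruent)
  rowofi → rowohi   (f→h between vowels (before a front vowel))
So the Toranu cognate is 'rowohi'.

rowohi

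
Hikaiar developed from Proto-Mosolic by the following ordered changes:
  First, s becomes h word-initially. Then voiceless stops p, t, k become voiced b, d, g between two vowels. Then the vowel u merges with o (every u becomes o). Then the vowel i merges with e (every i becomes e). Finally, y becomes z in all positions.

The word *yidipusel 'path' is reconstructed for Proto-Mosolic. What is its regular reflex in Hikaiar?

zedebosel

Hikaiar: *yidipusel
  yidipusel (rule 1 does not apply)
  yidipusel → yidibusel   [intervocalic voicing]
  yidibusel → yidibosel   [vowel merger]
  yidibosel → yedebosel   [vowel merger]
  yedebosel → zedebosel   [unconditioned shift]
  giving Hikaiar zedebosel.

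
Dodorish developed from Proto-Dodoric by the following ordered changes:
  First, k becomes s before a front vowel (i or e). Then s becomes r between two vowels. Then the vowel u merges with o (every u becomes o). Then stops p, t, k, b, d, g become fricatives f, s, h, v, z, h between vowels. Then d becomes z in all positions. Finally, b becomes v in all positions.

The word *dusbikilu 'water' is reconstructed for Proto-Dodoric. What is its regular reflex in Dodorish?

Dodorish: *dusbikilu
  dusbikilu → dusbisilu   [palatalisation]
  dusbisilu → dusbirilu   [rhotacism]
  dusbirilu → dosbirilo   [vowel merger]
  dosbirilo (rule 4 does not apply)
  dosbirilo → zosbirilo   [unconditioned shift]
  zosbirilo → zosvirilo   [unconditioned shift]
  giving Dodorish zosvirilo.

zosvirilo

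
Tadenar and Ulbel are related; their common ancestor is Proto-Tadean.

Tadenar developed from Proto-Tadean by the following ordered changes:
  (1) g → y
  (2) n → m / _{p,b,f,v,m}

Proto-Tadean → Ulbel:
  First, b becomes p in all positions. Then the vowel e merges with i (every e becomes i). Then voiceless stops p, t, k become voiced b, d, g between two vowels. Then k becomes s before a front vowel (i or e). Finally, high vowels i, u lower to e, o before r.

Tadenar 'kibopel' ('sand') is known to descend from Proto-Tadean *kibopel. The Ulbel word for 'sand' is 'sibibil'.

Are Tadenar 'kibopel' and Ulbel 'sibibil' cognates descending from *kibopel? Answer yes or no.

Derive the expected Ulbel reflex of *kibopel:
Ulbel: start from *kibopel.
  rule 1 (unconditioned shift): kibopel → kipopel
  rule 2 (vowel merger): kipopel → kipopil
  rule 3 (intervocalic voicing): kipopil → kibobil
  rule 4 (palatalisation): kibobil → sibobil
  rule 5: no change — sibobil
  ⇒ Ulbel sibobil
The regular Ulbel reflex would be 'sibobil', but the attested form is 'sibibil'. The correspondence is irregular, so they are not cognates (the Ulbel form has a different source).

no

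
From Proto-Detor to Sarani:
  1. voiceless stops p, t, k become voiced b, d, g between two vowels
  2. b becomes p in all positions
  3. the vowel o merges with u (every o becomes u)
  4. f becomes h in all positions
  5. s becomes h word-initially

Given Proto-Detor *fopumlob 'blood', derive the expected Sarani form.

Sarani: *fopumlob > fobumlob > fopumlop > fupumlup > hupumlup  (by intervocalic voicing, unconditioned shift, vowel merger, unconditioned shift)

hupumlup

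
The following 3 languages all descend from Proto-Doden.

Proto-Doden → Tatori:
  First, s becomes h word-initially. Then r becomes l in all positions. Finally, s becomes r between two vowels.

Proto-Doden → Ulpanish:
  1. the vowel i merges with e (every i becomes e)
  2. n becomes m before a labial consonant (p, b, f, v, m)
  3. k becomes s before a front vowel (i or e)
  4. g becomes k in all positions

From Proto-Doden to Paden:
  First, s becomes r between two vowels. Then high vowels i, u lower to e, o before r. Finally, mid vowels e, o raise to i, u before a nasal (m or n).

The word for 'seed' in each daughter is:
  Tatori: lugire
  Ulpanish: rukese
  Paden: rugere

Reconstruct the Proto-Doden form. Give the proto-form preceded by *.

*rugise

Position 3: Tatori has g, Ulpanish has k, Paden has g. Tatori preserves g here (none of its changes turn any other segment into g), so the proto-segment is *g.
Position 1: Tatori has l, Ulpanish has r, Paden has r. Ulpanish preserves r here (none of its changes turn any other segment into r), so the proto-segment is *r.
Continuing position by position gives *rugise; check it forward:
Tatori: *rugise
  rugise (rule 1 does not apply)
  rugise → lugise   [unconditioned shift]
  lugise → lugire   [rhotacism]
  giving Tatori lugire.
Ulpanish: *rugise > rugese > rukese  (by vowel merger, unconditioned shift)
Paden: start from *rugise.
  rule 1 (rhotacism): rugise → rugire
  rule 2 (pre-rhotic lowering): rugire → rugere
  rule 3: no change — rugere
  ⇒ Paden rugere
*rugise is the unique common source.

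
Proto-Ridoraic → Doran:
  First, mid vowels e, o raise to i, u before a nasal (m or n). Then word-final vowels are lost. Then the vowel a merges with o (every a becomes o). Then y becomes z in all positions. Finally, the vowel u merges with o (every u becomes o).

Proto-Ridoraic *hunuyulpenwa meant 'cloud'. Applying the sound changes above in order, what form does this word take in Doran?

honozolpinw

Doran: *hunuyulpenwa > hunuyulpinwa > hunuyulpinw > hunuzulpinw > honozolpinw  (by pre-nasal raising, apocope, unconditioned shift, vowel merger)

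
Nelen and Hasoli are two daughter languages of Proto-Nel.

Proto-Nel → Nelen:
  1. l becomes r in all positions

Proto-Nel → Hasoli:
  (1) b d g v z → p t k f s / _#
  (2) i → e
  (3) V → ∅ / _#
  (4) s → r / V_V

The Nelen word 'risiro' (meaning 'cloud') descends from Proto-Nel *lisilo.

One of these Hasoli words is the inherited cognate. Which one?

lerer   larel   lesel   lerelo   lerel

Hasoli: start from *lisilo.
  rule 1: no change — lisilo
  rule 2 (vowel merger): lisilo → leselo
  rule 3 (apocope): leselo → lesel
  rule 4 (rhotacism): lesel → lerel
  ⇒ Hasoli lerel
Only 'lerel' matches the regular Hasoli development of *lisilo.

lerel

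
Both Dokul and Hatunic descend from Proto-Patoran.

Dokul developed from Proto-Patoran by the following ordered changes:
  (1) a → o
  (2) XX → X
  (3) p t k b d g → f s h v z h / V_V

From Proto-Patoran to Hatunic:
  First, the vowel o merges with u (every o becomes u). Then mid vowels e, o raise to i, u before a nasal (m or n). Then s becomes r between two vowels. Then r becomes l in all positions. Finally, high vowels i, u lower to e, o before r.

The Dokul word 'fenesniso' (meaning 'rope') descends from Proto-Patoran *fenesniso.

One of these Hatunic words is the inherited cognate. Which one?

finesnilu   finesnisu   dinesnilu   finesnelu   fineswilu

Hatunic: *fenesniso > fenesnisu > finesnisu > finesniru > finesnilu  (by vowel merger, pre-nasal raising, rhotacism, unconditioned shift)
Among the options, 'finesnilu' alone shows every Hatunic change applied in order.

finesnilu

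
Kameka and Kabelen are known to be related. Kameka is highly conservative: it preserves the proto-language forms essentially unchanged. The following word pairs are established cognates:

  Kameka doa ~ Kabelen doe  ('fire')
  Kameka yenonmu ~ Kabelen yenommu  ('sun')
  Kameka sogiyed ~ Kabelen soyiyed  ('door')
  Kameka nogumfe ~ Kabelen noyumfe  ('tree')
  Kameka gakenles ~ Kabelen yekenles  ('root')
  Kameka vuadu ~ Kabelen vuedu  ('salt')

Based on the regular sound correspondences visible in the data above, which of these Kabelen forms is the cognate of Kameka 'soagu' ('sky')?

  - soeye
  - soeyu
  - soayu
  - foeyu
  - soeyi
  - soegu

soeyu

vuadu ~ vuedu — Kameka a corresponds to Kabelen e after a vowel, before a consonant other than r, m, n, p, b, f, v.
nogumfe ~ noyumfe — Kameka g corresponds to Kabelen y between vowels (before a back vowel).
Applying these to Kameka 'soagu':
  soagu → soegu   (a→e after a vowel, before a consonant other than r, m, n, p, b, f, v)
  soegu → soeyu   (g→y between vowels (before a back vowel))
So the Kabelen cognate is 'soeyu'.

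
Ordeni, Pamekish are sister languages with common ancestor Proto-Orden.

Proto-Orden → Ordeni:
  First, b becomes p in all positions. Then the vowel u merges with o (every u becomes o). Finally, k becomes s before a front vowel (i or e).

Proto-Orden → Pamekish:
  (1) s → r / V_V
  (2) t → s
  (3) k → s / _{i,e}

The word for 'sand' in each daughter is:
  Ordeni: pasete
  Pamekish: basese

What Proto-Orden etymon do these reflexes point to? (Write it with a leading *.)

Position 5: Ordeni has t, Pamekish has s. Ordeni preserves t here (none of its changes turn any other segment into t), so the proto-segment is *t.
Position 3: Ordeni has s, Pamekish has s. Taking the neighbouring segments as reconstructed: Ordeni s could go back to *k or *s; Pamekish s could go back to *t or *k — the one source consistent with every daughter is *k.
Position 1: Ordeni has p, Pamekish has b. Pamekish preserves b here (none of its changes turn any other segment into b), so the proto-segment is *b.
The remaining positions agree across the daughters. Check the candidate against every language:
Ordeni: *bakete
  bakete → pakete   [unconditioned shift]
  pakete (rule 2 does not apply)
  pakete → pasete   [palatalisation]
  giving Ordeni pasete.
Pamekish: start from *bakete.
  rule 1: no change — bakete
  rule 2 (unconditioned shift): bakete → bakese
  rule 3 (palatalisation): bakese → basese
  ⇒ Pamekish basese
No other proto-form is consistent with every reflex, so the reconstruction is *bakete.

*bakete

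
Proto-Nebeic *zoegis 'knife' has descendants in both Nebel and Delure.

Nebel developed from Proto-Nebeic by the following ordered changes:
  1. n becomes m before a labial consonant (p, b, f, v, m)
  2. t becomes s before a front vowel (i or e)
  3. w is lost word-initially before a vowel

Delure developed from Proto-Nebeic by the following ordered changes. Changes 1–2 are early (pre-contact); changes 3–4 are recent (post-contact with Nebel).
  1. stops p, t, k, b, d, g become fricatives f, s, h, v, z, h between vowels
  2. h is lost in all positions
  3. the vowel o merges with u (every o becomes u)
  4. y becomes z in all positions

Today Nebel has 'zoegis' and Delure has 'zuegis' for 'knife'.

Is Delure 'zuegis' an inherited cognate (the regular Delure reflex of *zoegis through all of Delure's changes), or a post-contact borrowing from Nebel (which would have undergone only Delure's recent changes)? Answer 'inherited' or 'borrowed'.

If inherited, *zoegis would pass through all of Delure's changes:
Delure: start from *zoegis.
  rule 1 (intervocalic lenition): zoegis → zoehis
  rule 2 (h-loss): zoehis → zoeis
  rule 3 (vowel merger): zoeis → zueis
  rule 4: no change — zueis
  ⇒ Delure zueis
If borrowed from Nebel 'zoegis' after the early changes, it would undergo only the recent ones:
  rule 3 (vowel merger): zoegis → zuegis
  rule 4 (unconditioned shift): no change (zuegis)
  ⇒ as a loan: zuegis
Delure 'zuegis' matches the loan outcome 'zuegis', not the inherited 'zueis' — it skipped the early Delure changes, so it was borrowed from Nebel.

borrowed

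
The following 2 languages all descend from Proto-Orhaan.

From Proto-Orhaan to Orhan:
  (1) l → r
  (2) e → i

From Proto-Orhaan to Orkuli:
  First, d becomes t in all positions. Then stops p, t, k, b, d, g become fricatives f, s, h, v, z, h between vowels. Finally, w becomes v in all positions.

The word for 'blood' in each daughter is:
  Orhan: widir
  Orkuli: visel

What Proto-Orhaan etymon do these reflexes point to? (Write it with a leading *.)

*widel

Position 4: Orhan has i, Orkuli has e. Orkuli preserves e here (none of its changes turn any other segment into e), so the proto-segment is *e.
Position 3: Orhan has d, Orkuli has s. Orhan preserves d here (none of its changes turn any other segment into d), so the proto-segment is *d.
Position 1: Orhan has w, Orkuli has v. Orhan preserves w here (none of its changes turn any other segment into w), so the proto-segment is *w.
Verify the candidate proto-form against each daughter:
Orhan: *widel > wider > widir  (by unconditioned shift, vowel merger)
Orkuli: start from *widel.
  rule 1 (unconditioned shift): widel → witel
  rule 2 (intervocalic lenition): witel → wisel
  rule 3 (unconditioned shift): wisel → visel
  ⇒ Orkuli visel
*widel is the unique common source.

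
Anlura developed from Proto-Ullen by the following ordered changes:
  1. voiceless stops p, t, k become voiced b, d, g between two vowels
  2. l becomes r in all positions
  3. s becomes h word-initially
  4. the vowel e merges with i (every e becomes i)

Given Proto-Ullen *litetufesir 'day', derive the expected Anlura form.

rididufisir

Anlura: *litetufesir > lidedufesir > ridedufesir > rididufisir  (by intervocalic voicing, unconditioned shift, vowel merger)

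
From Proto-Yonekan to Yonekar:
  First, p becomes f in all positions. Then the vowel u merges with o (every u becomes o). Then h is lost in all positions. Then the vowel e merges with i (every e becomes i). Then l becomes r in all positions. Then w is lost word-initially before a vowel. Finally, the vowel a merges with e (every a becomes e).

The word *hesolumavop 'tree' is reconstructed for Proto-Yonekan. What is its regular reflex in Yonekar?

Yonekar: *hesolumavop > hesolumavof > hesolomavof > esolomavof > isolomavof > isoromavof > isoromevof  (by unconditioned shift, vowel merger, h-loss, vowel merger, unconditioned shift, vowel merger)

isoromevof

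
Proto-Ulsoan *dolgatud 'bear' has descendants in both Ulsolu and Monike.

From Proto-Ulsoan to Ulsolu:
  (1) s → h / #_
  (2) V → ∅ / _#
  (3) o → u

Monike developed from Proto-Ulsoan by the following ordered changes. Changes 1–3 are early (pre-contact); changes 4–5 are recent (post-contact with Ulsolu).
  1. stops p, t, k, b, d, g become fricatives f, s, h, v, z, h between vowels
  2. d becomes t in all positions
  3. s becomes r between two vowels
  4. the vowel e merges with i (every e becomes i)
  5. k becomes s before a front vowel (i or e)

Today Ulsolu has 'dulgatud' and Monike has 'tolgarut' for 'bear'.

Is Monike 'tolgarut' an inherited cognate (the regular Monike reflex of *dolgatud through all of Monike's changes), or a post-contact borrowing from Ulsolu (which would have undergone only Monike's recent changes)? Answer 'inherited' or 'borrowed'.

If inherited, *dolgatud would pass through all of Monike's changes:
Monike: start from *dolgatud.
  rule 1 (intervocalic lenition): dolgatud → dolgasud
  rule 2 (unconditioned shift): dolgasud → tolgasut
  rule 3 (rhotacism): tolgasut → tolgarut
  rule 4: no change — tolgarut
  rule 5: no change — tolgarut
  ⇒ Monike tolgarut
If borrowed from Ulsolu 'dulgatud' after the early changes, it would undergo only the recent ones:
  rule 4 (vowel merger): no change (dulgatud)
  rule 5 (palatalisation): no change (dulgatud)
  ⇒ as a loan: dulgatud
Monike 'tolgarut' matches the inherited outcome exactly, so it is an inherited cognate, not a loan.

inherited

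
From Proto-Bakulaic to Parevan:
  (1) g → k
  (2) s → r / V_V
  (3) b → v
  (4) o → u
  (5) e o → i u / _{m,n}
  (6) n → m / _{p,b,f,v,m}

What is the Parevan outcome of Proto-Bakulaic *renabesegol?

Parevan: *renabesegol > renabesekol > renaberekol > renaverekol > renaverekul > rinaverekul  (by unconditioned shift, rhotacism, unconditioned shift, vowel merger, pre-nasal raising)

rinaverekul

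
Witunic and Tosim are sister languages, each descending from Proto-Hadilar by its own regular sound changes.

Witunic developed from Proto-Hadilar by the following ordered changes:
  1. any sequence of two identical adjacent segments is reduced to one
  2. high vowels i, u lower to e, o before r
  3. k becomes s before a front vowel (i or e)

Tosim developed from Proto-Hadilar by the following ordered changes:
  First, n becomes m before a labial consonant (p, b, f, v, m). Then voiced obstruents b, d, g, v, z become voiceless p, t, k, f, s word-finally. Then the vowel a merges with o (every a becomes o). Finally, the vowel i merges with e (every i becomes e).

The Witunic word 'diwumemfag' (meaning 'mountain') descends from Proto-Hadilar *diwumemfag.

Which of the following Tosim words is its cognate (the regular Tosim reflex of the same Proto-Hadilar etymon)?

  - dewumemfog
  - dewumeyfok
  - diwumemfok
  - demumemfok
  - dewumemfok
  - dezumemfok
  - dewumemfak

Tosim: start from *diwumemfag.
  rule 1: no change — diwumemfag
  rule 2 (final devoicing): diwumemfag → diwumemfak
  rule 3 (vowel merger): diwumemfak → diwumemfok
  rule 4 (vowel merger): diwumemfok → dewumemfok
  ⇒ Tosim dewumemfok
Only 'dewumemfok' matches the regular Tosim development of *diwumemfag.

dewumemfok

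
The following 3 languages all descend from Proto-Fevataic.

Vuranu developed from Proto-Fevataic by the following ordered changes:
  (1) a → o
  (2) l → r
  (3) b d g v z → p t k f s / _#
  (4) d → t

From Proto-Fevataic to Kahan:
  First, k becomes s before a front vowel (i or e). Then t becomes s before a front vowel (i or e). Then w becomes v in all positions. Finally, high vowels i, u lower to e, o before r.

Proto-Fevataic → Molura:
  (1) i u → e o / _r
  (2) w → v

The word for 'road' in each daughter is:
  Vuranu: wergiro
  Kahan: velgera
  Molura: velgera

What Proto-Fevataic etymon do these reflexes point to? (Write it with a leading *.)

Position 5: Vuranu has i, Kahan has e, Molura has e. Vuranu preserves i here (none of its changes turn any other segment into i), so the proto-segment is *i.
Position 1: Vuranu has w, Kahan has v, Molura has v. Vuranu preserves w here (none of its changes turn any other segment into w), so the proto-segment is *w.
This points to *welgira. Verify forward in each daughter:
Vuranu: *welgira > welgiro > wergiro  (by vowel merger, unconditioned shift)
Kahan: start from *welgira.
  rule 1: no change — welgira
  rule 2: no change — welgira
  rule 3 (unconditioned shift): welgira → velgira
  rule 4 (pre-rhotic lowering): velgira → velgera
  ⇒ Kahan velgera
Molura: *welgira
  welgira → welgera   [pre-rhotic lowering]
  welgera → velgera   [unconditioned shift]
  giving Molura velgera.
*welgira is the unique common source.

*welgira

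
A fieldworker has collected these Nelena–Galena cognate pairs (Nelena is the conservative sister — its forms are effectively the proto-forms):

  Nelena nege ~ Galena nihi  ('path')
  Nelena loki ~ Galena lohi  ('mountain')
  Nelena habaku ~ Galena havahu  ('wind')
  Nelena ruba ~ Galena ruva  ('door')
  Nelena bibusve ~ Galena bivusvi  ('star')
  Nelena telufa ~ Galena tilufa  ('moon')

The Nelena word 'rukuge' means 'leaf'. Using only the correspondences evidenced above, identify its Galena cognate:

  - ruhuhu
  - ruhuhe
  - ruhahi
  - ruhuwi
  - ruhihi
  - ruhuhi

habaku ~ havahu — Nelena k corresponds to Galena h between vowels (before a back vowel).
nege ~ nihi — Nelena g corresponds to Galena h between vowels (before a front vowel).
nege ~ nihi, bibusve ~ bivusvi — Nelena e corresponds to Galena i word-finally.
Applying these to Nelena 'rukuge':
  rukuge → ruhuge   (k→h between vowels (before a back vowel))
  ruhuge → ruhuhe   (g→h between vowels (before a front vowel))
  ruhuhe → ruhuhi   (e→i word-finally)
So the Galena cognate is 'ruhuhi'.

ruhuhi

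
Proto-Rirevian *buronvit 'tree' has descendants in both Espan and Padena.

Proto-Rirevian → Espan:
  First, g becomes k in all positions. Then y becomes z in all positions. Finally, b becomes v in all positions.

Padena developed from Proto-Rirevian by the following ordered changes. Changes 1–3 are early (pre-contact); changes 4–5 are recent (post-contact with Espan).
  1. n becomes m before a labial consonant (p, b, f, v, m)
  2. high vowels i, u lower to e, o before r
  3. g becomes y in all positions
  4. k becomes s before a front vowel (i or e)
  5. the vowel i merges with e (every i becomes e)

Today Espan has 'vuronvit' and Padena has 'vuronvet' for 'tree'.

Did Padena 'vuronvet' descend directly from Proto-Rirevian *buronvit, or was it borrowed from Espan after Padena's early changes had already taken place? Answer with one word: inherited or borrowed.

If inherited, *buronvit would pass through all of Padena's changes:
Padena: *buronvit > buromvit > boromvit > boromvet  (by nasal place assimilation, pre-rhotic lowering, vowel merger)
If borrowed from Espan 'vuronvit' after the early changes, it would undergo only the recent ones:
  rule 4 (palatalisation): no change (vuronvit)
  rule 5 (vowel merger): vuronvit → vuronvet
  ⇒ as a loan: vuronvet
Padena 'vuronvet' matches the loan outcome 'vuronvet', not the inherited 'boromvet' — it skipped the early Padena changes, so it was borrowed from Espan.

borrowed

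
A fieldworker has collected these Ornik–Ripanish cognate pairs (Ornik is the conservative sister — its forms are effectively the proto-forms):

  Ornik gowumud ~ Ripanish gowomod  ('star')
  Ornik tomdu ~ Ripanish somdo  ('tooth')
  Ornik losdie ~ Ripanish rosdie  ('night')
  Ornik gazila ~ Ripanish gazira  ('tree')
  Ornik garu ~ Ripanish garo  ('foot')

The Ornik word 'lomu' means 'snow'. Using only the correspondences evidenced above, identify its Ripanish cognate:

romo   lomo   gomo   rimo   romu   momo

losdie ~ rosdie — Ornik l corresponds to Ripanish r word-initially before a back vowel.
tomdu ~ somdo, garu ~ garo — Ornik u corresponds to Ripanish o word-finally.
Applying these to Ornik 'lomu':
  lomu → romu   (l→r word-initially before a back vowel)
  romu → romo   (u→o word-finally)
So the Ripanish cognate is 'romo'.

romo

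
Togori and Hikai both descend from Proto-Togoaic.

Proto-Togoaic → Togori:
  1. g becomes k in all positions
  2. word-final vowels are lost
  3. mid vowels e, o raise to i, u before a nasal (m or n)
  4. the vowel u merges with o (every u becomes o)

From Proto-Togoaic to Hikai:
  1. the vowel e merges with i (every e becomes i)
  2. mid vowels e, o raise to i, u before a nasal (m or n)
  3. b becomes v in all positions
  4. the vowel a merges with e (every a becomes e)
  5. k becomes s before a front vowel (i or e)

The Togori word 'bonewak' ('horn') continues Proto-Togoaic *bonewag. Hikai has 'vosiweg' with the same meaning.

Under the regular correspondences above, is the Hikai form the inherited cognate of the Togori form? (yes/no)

no

Derive the expected Hikai reflex of *bonewag:
Hikai: *bonewag
  bonewag → boniwag   [vowel merger]
  boniwag → buniwag   [pre-nasal raising]
  buniwag → vuniwag   [unconditioned shift]
  vuniwag → vuniweg   [vowel merger]
  vuniweg (rule 5 does not apply)
  giving Hikai vuniweg.
The regular Hikai reflex would be 'vuniweg', but the attested form is 'vosiweg'. The correspondence is irregular, so they are not cognates (the Hikai form has a different source).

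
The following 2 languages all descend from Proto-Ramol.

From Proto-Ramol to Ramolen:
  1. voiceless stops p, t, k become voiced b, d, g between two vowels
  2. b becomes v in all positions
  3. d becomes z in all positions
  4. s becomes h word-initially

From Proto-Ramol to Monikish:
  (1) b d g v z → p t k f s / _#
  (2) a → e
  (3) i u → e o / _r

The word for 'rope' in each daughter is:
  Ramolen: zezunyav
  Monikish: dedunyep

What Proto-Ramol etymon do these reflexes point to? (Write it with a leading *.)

Position 7: Ramolen has a, Monikish has e. Ramolen preserves a here (none of its changes turn any other segment into a), so the proto-segment is *a.
Position 3: Ramolen has z, Monikish has d. Monikish preserves d here (none of its changes turn any other segment into d), so the proto-segment is *d.
Position 8: Ramolen has v, Monikish has p. Taking the neighbouring segments as reconstructed: Ramolen v could go back to *b or *v; Monikish p could go back to *p or *b — the one source consistent with every daughter is *b.
This points to *dedunyab. Verify forward in each daughter:
Ramolen: *dedunyab > dedunyav > zezunyav  (by unconditioned shift, unconditioned shift)
Monikish: start from *dedunyab.
  rule 1 (final devoicing): dedunyab → dedunyap
  rule 2 (vowel merger): dedunyap → dedunyep
  rule 3: no change — dedunyep
  ⇒ Monikish dedunyep
*dedunyab is the unique common source.

*dedunyab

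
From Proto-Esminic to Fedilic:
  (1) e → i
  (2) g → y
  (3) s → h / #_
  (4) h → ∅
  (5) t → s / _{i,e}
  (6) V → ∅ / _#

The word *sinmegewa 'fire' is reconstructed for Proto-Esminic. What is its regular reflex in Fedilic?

inmiyiw

Fedilic: *sinmegewa
  sinmegewa → sinmigiwa   [vowel merger]
  sinmigiwa → sinmiyiwa   [unconditioned shift]
  sinmiyiwa → hinmiyiwa   [debuccalisation]
  hinmiyiwa → inmiyiwa   [h-loss]
  inmiyiwa (rule 5 does not apply)
  inmiyiwa → inmiyiw   [apocope]
  giving Fedilic inmiyiw.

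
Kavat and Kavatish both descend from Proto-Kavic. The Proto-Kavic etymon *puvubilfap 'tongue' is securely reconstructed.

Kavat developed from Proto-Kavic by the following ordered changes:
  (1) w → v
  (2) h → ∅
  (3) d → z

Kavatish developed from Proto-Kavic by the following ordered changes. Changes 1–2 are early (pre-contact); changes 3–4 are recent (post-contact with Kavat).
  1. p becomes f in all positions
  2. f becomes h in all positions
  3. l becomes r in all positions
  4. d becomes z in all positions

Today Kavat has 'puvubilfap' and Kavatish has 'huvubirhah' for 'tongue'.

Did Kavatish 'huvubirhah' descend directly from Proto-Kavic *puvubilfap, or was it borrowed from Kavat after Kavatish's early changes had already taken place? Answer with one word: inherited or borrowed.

inherited

If inherited, *puvubilfap would pass through all of Kavatish's changes:
Kavatish: start from *puvubilfap.
  rule 1 (unconditioned shift): puvubilfap → fuvubilfaf
  rule 2 (unconditioned shift): fuvubilfaf → huvubilhah
  rule 3 (unconditioned shift): huvubilhah → huvubirhah
  rule 4: no change — huvubirhah
  ⇒ Kavatish huvubirhah
If borrowed from Kavat 'puvubilfap' after the early changes, it would undergo only the recent ones:
  rule 3 (unconditioned shift): puvubilfap → puvubirfap
  rule 4 (unconditioned shift): no change (puvubirfap)
  ⇒ as a loan: puvubirfap
Kavatish 'huvubirhah' matches the inherited outcome exactly, so it is an inherited cognate, not a loan.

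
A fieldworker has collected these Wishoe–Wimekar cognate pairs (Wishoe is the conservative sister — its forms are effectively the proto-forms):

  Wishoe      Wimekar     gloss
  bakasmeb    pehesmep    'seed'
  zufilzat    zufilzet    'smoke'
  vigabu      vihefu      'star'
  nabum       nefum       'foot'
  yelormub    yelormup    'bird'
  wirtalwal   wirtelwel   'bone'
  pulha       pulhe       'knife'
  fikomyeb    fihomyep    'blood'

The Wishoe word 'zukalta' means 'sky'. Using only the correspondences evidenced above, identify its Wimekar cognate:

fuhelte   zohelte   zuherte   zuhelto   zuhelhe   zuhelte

bakasmeb ~ pehesmep — Wishoe k corresponds to Wimekar h between vowels (before a back vowel).
bakasmeb ~ pehesmep, zufilzat ~ zufilzet — Wishoe a corresponds to Wimekar e after a consonant, before a consonant other than r, m, n, p, b, f, v.
pulha ~ pulhe — Wishoe a corresponds to Wimekar e word-finally.
Applying these to Wishoe 'zukalta':
  zukalta → zuhalta   (k→h between vowels (before a back vowel))
  zuhalta → zuhelta   (a→e after a consonant, before a consonant other than r, m, n, p, b, f, v)
  zuhelta → zuhelte   (a→e word-finally)
So the Wimekar cognate is 'zuhelte'.

zuhelte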